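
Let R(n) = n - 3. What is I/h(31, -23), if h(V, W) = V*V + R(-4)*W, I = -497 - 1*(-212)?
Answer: -95/374 ≈ -0.25401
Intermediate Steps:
R(n) = -3 + n
I = -285 (I = -497 + 212 = -285)
h(V, W) = V**2 - 7*W (h(V, W) = V*V + (-3 - 4)*W = V**2 - 7*W)
I/h(31, -23) = -285/(31**2 - 7*(-23)) = -285/(961 + 161) = -285/1122 = -285*1/1122 = -95/374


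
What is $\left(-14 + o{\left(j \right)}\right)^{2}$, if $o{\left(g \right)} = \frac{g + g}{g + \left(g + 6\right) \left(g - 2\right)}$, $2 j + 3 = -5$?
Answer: $\frac{729}{4} \approx 182.25$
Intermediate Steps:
$j = -4$ ($j = - \frac{3}{2} + \frac{1}{2} \left(-5\right) = - \frac{3}{2} - \frac{5}{2} = -4$)
$o{\left(g \right)} = \frac{2 g}{g + \left(-2 + g\right) \left(6 + g\right)}$ ($o{\left(g \right)} = \frac{2 g}{g + \left(6 + g\right) \left(-2 + g\right)} = \frac{2 g}{g + \left(-2 + g\right) \left(6 + g\right)}$)
$\left(-14 + o{\left(j \right)}\right)^{2} = \left(-14 + 2 \left(-4\right) \frac{1}{-12 + \left(-4\right)^{2} + 5 \left(-4\right)}\right)^{2} = \left(-14 + 2 \left(-4\right) \frac{1}{-12 + 16 - 20}\right)^{2} = \left(-14 + 2 \left(-4\right) \frac{1}{-16}\right)^{2} = \left(-14 + 2 \left(-4\right) \left(- \frac{1}{16}\right)\right)^{2} = \left(-14 + \frac{1}{2}\right)^{2} = \left(- \frac{27}{2}\right)^{2} = \frac{729}{4}$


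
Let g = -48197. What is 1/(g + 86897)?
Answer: 1/38700 ≈ 2.5840e-5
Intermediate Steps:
1/(g + 86897) = 1/(-48197 + 86897) = 1/38700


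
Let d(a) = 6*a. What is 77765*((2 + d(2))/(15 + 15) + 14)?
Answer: 3375001/3 ≈ 1.1250e+6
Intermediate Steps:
77765*((2 + d(2))/(15 + 15) + 14) = 77765*((2 + 6*2)/(15 + 15) + 14) = 77765*((2 + 12)/30 + 14) = 77765*(14*(1/30) + 14) = 77765*(7/15 + 14) = 77765*(217/15) = 3375001/3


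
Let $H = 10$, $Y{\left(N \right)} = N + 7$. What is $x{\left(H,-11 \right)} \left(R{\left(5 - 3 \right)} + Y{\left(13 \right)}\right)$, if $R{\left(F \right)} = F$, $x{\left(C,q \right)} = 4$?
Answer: $88$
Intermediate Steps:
$Y{\left(N \right)} = 7 + N$
$x{\left(H,-11 \right)} \left(R{\left(5 - 3 \right)} + Y{\left(13 \right)}\right) = 4 \left(\left(5 - 3\right) + \left(7 + 13\right)\right) = 4 \left(\left(5 - 3\right) + 20\right) = 4 \left(2 + 20\right) = 4 \cdot 22 = 88$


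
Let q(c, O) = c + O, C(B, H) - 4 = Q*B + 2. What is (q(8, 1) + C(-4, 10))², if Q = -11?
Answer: 3481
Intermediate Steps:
C(B, H) = 6 - 11*B (C(B, H) = 4 + (-11*B + 2) = 4 + (2 - 11*B) = 6 - 11*B)
q(c, O) = O + c
(q(8, 1) + C(-4, 10))² = ((1 + 8) + (6 - 11*(-4)))² = (9 + (6 + 44))² = (9 + 50)² = 59² = 3481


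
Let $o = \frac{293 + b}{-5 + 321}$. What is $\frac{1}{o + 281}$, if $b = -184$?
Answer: $\frac{316}{88905} \approx 0.0035544$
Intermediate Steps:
$o = \frac{109}{316}$ ($o = \frac{293 - 184}{-5 + 321} = \frac{109}{316} \approx 0.34494$)
$\frac{1}{o + 281} = \frac{1}{\frac{109}{316} + 281} = \frac{1}{\frac{88905}{316}} = \frac{316}{88905}$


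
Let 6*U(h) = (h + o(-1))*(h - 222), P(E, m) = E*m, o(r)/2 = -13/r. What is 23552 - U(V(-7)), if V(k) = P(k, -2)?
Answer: 74816/3 ≈ 24939.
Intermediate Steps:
o(r) = -26/r (o(r) = 2*(-13/r) = -26/r)
V(k) = -2*k (V(k) = k*(-2) = -2*k)
U(h) = (-222 + h)*(26 + h)/6 (U(h) = ((h - 26/(-1))*(h - 222))/6 = ((h - 26*(-1))*(-222 + h))/6 = ((h + 26)*(-222 + h))/6 = ((26 + h)*(-222 + h))/6 = ((-222 + h)*(26 + h))/6 = (-222 + h)*(26 + h)/6)
23552 - U(V(-7)) = 23552 - (-962 - (-196)*(-7)/3 + (-2*(-7))²/6) = 23552 - (-962 - 98/3*14 + (⅙)*14²) = 23552 - (-962 - 1372/3 + (⅙)*196) = 23552 - (-962 - 1372/3 + 98/3) = 23552 - 1*(-4160/3) = 23552 + 4160/3 = 74816/3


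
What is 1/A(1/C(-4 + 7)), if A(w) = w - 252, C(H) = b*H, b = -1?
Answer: -3/757 ≈ -0.0039630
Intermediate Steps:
C(H) = -H
A(w) = -252 + w
1/A(1/C(-4 + 7)) = 1/(-252 + 1/(-(-4 + 7))) = 1/(-252 + 1/(-1*3)) = 1/(-252 + 1/(-3)) = 1/(-252 - ⅓) = 1/(-757/3) = -3/757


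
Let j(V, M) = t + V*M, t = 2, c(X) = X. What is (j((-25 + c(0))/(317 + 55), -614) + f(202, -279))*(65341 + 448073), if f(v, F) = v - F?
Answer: 8344089897/31 ≈ 2.6916e+8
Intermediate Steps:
j(V, M) = 2 + M*V (j(V, M) = 2 + V*M = 2 + M*V)
(j((-25 + c(0))/(317 + 55), -614) + f(202, -279))*(65341 + 448073) = ((2 - 614*(-25 + 0)/(317 + 55)) + (202 - 1*(-279)))*(65341 + 448073) = ((2 - (-15350)/372) + (202 + 279))*513414 = ((2 - (-15350)/372) + 481)*513414 = ((2 - 614*(-25/372)) + 481)*513414 = ((2 + 7675/186) + 481)*513414 = (8047/186 + 481)*513414 = (97513/186)*513414 = 8344089897/31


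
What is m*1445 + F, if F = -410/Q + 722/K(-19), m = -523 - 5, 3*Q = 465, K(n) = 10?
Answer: -118248019/155 ≈ -7.6289e+5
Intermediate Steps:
Q = 155 (Q = (⅓)*465 = 155)
m = -528
F = 10781/155 (F = -410/155 + 722/10 = -410*1/155 + 722*(⅒) = -82/31 + 361/5 = 10781/155 ≈ 69.555)
m*1445 + F = -528*1445 + 10781/155 = -762960 + 10781/155 = -118248019/155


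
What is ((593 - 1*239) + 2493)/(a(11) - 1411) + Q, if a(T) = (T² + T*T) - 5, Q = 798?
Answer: 934005/1174 ≈ 795.58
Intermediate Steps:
a(T) = -5 + 2*T² (a(T) = (T² + T²) - 5 = 2*T² - 5 = -5 + 2*T²)
((593 - 1*239) + 2493)/(a(11) - 1411) + Q = ((593 - 1*239) + 2493)/((-5 + 2*11²) - 1411) + 798 = ((593 - 239) + 2493)/((-5 + 2*121) - 1411) + 798 = (354 + 2493)/((-5 + 242) - 1411) + 798 = 2847/(237 - 1411) + 798 = 2847/(-1174) + 798 = 2847*(-1/1174) + 798 = -2847/1174 + 798 = 934005/1174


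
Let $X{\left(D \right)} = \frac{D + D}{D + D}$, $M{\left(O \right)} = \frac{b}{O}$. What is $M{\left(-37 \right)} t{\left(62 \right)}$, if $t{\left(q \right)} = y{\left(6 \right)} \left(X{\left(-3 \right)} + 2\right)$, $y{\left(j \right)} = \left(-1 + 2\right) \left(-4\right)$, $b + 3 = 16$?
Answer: $\frac{156}{37} \approx 4.2162$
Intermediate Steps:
$b = 13$ ($b = -3 + 16 = 13$)
$M{\left(O \right)} = \frac{13}{O}$
$X{\left(D \right)} = 1$ ($X{\left(D \right)} = \frac{2 D}{2 D} = 2 D \frac{1}{2 D} = 1$)
$y{\left(j \right)} = -4$ ($y{\left(j \right)} = 1 \left(-4\right) = -4$)
$t{\left(q \right)} = -12$ ($t{\left(q \right)} = - 4 \left(1 + 2\right) = \left(-4\right) 3 = -12$)
$M{\left(-37 \right)} t{\left(62 \right)} = \frac{13}{-37} \left(-12\right) = 13 \left(- \frac{1}{37}\right) \left(-12\right) = \left(- \frac{13}{37}\right) \left(-12\right) = \frac{156}{37}$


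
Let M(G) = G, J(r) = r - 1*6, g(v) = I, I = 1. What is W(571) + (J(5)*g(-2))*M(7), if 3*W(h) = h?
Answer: 550/3 ≈ 183.33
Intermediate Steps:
g(v) = 1
W(h) = h/3
J(r) = -6 + r (J(r) = r - 6 = -6 + r)
W(571) + (J(5)*g(-2))*M(7) = (⅓)*571 + ((-6 + 5)*1)*7 = 571/3 - 1*1*7 = 571/3 - 1*7 = 571/3 - 7 = 550/3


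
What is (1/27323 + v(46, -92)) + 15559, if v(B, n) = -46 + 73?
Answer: 425856279/27323 ≈ 15586.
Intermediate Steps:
v(B, n) = 27
(1/27323 + v(46, -92)) + 15559 = (1/27323 + 27) + 15559 = 737722/27323 + 15559 = 425856279/27323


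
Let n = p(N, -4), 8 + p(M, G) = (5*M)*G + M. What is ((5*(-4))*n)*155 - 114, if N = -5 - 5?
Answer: -564314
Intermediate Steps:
N = -10
p(M, G) = -8 + M + 5*G*M (p(M, G) = -8 + ((5*M)*G + M) = -8 + (5*G*M + M) = -8 + (M + 5*G*M) = -8 + M + 5*G*M)
n = 182 (n = -8 - 10 + 5*(-4)*(-10) = -8 - 10 + 200 = 182)
((5*(-4))*n)*155 - 114 = ((5*(-4))*182)*155 - 114 = -20*182*155 - 114 = -3640*155 - 114 = -564200 - 114 = -564314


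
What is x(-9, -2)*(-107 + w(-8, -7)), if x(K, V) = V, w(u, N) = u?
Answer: 230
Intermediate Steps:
x(-9, -2)*(-107 + w(-8, -7)) = -2*(-107 - 8) = -2*(-115) = 230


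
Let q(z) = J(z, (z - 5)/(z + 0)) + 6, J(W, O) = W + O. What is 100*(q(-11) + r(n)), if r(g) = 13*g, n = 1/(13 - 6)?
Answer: -13000/77 ≈ -168.83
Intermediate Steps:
J(W, O) = O + W
n = ⅐ (n = 1/7 = ⅐ ≈ 0.14286)
q(z) = 6 + z + (-5 + z)/z (q(z) = ((z - 5)/(z + 0) + z) + 6 = ((-5 + z)/z + z) + 6 = (z + (-5 + z)/z) + 6 = 6 + z + (-5 + z)/z)
100*(q(-11) + r(n)) = 100*((7 - 11 - 5/(-11)) + 13*(⅐)) = 100*((7 - 11 - 5*(-1/11)) + 13/7) = 100*((7 - 11 + 5/11) + 13/7) = 100*(-39/11 + 13/7) = 100*(-130/77) = -13000/77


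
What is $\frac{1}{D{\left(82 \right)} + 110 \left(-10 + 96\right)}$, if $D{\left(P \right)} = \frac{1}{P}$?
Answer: $\frac{82}{775721} \approx 0.00010571$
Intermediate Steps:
$\frac{1}{D{\left(82 \right)} + 110 \left(-10 + 96\right)} = \frac{1}{\frac{1}{82} + 110 \left(-10 + 96\right)} = \frac{1}{\frac{1}{82} + 110 \cdot 86} = \frac{1}{\frac{1}{82} + 9460} = \frac{1}{\frac{775721}{82}} = \frac{82}{775721}$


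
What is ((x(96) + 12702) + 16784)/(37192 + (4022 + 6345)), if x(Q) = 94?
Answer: 9860/15853 ≈ 0.62196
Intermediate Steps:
((x(96) + 12702) + 16784)/(37192 + (4022 + 6345)) = ((94 + 12702) + 16784)/(37192 + (4022 + 6345)) = (12796 + 16784)/(37192 + 10367) = 29580/47559 = 29580*(1/47559) = 9860/15853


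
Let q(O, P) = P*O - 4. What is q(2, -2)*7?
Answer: -56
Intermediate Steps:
q(O, P) = -4 + O*P (q(O, P) = O*P - 4 = -4 + O*P)
q(2, -2)*7 = (-4 + 2*(-2))*7 = (-4 - 4)*7 = -8*7 = -56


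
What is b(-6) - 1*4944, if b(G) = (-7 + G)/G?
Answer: -29651/6 ≈ -4941.8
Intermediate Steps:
b(G) = (-7 + G)/G
b(-6) - 1*4944 = (-7 - 6)/(-6) - 1*4944 = -⅙*(-13) - 4944 = 13/6 - 4944 = -29651/6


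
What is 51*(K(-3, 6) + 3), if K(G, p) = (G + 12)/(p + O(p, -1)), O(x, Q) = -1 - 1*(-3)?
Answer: 1683/8 ≈ 210.38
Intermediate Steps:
O(x, Q) = 2 (O(x, Q) = -1 + 3 = 2)
K(G, p) = (12 + G)/(2 + p) (K(G, p) = (G + 12)/(p + 2) = (12 + G)/(2 + p))
51*(K(-3, 6) + 3) = 51*((12 - 3)/(2 + 6) + 3) = 51*(9/8 + 3) = 51*(33/8) = 1683/8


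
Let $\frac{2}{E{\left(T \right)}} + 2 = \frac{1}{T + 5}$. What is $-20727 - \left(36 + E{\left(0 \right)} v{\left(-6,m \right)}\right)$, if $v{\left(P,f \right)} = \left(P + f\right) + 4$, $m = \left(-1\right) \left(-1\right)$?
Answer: $- \frac{186877}{9} \approx -20764.0$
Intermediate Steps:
$m = 1$
$v{\left(P,f \right)} = 4 + P + f$
$E{\left(T \right)} = \frac{2}{-2 + \frac{1}{5 + T}}$ ($E{\left(T \right)} = \frac{2}{-2 + \frac{1}{T + 5}} = \frac{2}{-2 + \frac{1}{5 + T}}$)
$-20727 - \left(36 + E{\left(0 \right)} v{\left(-6,m \right)}\right) = -20727 - \left(36 + \frac{2 \left(-5 - 0\right)}{9 + 2 \cdot 0} \left(4 - 6 + 1\right)\right) = -20727 - \left(36 + \frac{2 \left(-5 + 0\right)}{9 + 0} \left(-1\right)\right) = -20727 - \left(36 + 2 \cdot \frac{1}{9} \left(-5\right) \left(-1\right)\right) = -20727 - \left(36 - - \frac{10}{9}\right) = -20727 - \left(36 + \frac{10}{9}\right) = -20727 - \frac{334}{9} = - \frac{186877}{9}$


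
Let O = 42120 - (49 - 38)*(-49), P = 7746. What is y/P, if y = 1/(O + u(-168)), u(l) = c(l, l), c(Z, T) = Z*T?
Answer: 1/549059718 ≈ 1.8213e-9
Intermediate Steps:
O = 42659 (O = 42120 - 11*(-49) = 42120 - 1*(-539) = 42120 + 539 = 42659)
c(Z, T) = T*Z
u(l) = l² (u(l) = l*l = l²)
y = 1/70883 (y = 1/(42659 + (-168)²) = 1/(42659 + 28224) = 1/70883 ≈ 1.4108e-5)
y/P = (1/70883)/7746 = (1/70883)*(1/7746) = 1/549059718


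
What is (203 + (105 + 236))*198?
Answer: 107712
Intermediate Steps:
(203 + (105 + 236))*198 = (203 + 341)*198 = 544*198 = 107712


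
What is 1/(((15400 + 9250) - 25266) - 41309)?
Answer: -1/41925 ≈ -2.3852e-5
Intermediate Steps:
1/(((15400 + 9250) - 25266) - 41309) = 1/((24650 - 25266) - 41309) = 1/(-616 - 41309) = 1/(-41925) = -1/41925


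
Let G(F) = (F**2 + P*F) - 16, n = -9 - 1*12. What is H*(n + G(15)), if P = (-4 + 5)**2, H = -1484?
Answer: -301252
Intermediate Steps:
P = 1 (P = 1**2 = 1)
n = -21 (n = -9 - 12 = -21)
G(F) = -16 + F + F**2 (G(F) = (F**2 + 1*F) - 16 = (F**2 + F) - 16 = (F + F**2) - 16 = -16 + F + F**2)
H*(n + G(15)) = -1484*(-21 + (-16 + 15 + 15**2)) = -1484*(-21 + (-16 + 15 + 225)) = -1484*(-21 + 224) = -1484*203 = -301252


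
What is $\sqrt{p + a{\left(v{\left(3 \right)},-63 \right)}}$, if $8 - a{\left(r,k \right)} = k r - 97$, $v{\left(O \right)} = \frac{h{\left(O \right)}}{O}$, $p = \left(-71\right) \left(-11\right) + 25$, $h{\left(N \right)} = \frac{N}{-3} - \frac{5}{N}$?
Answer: $3 \sqrt{95} \approx 29.24$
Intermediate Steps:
$h{\left(N \right)} = - \frac{5}{N} - \frac{N}{3}$ ($h{\left(N \right)} = N \left(- \frac{1}{3}\right) - \frac{5}{N} = - \frac{N}{3} - \frac{5}{N} = - \frac{5}{N} - \frac{N}{3}$)
$p = 806$ ($p = 781 + 25 = 806$)
$v{\left(O \right)} = \frac{- \frac{5}{O} - \frac{O}{3}}{O}$
$a{\left(r,k \right)} = 105 - k r$ ($a{\left(r,k \right)} = 8 - \left(k r - 97\right) = 8 - \left(-97 + k r\right) = 105 - k r$)
$\sqrt{p + a{\left(v{\left(3 \right)},-63 \right)}} = \sqrt{806 + \left(105 - - 63 \left(- \frac{1}{3} - \frac{5}{9}\right)\right)} = \sqrt{806 + \left(105 - \left(-63\right) \left(- \frac{8}{9}\right)\right)} = \sqrt{806 + \left(105 - 56\right)} = \sqrt{806 + 49} = \sqrt{855} = 3 \sqrt{95}$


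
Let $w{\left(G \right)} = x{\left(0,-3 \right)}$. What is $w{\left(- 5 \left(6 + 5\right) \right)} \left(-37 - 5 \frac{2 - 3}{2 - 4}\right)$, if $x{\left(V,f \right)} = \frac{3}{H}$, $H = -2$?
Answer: $\frac{237}{4} \approx 59.25$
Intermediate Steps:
$x{\left(V,f \right)} = - \frac{3}{2}$ ($x{\left(V,f \right)} = \frac{3}{-2} = 3 \left(- \frac{1}{2}\right) = - \frac{3}{2}$)
$w{\left(G \right)} = - \frac{3}{2}$
$w{\left(- 5 \left(6 + 5\right) \right)} \left(-37 - 5 \frac{2 - 3}{2 - 4}\right) = - \frac{3 \left(-37 - 5 \frac{2 - 3}{2 - 4}\right)}{2} = - \frac{3 \left(-37 - 5 \left(- \frac{1}{-2}\right)\right)}{2} = - \frac{3 \left(-37 - 5 \left(\left(-1\right) \left(- \frac{1}{2}\right)\right)\right)}{2} = - \frac{3 \left(-37 - \frac{5}{2}\right)}{2} = \left(- \frac{3}{2}\right) \left(- \frac{79}{2}\right) = \frac{237}{4}$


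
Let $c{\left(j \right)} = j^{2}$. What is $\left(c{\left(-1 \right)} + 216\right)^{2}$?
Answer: $47089$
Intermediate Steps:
$\left(c{\left(-1 \right)} + 216\right)^{2} = \left(\left(-1\right)^{2} + 216\right)^{2} = \left(1 + 216\right)^{2} = 217^{2} = 47089$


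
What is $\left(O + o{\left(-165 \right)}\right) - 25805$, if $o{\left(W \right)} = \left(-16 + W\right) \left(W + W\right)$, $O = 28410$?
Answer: $62335$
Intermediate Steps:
$o{\left(W \right)} = 2 W \left(-16 + W\right)$ ($o{\left(W \right)} = \left(-16 + W\right) 2 W = 2 W \left(-16 + W\right)$)
$\left(O + o{\left(-165 \right)}\right) - 25805 = \left(28410 + 2 \left(-165\right) \left(-16 - 165\right)\right) - 25805 = \left(28410 + 2 \left(-165\right) \left(-181\right)\right) - 25805 = \left(28410 + 59730\right) - 25805 = 88140 - 25805 = 62335$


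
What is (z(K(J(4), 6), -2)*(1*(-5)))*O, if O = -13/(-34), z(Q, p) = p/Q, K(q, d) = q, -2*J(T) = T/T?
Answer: -130/17 ≈ -7.6471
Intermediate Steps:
J(T) = -½ (J(T) = -T/(2*T) = -½*1 = -½)
O = 13/34 (O = -13*(-1/34) = 13/34 ≈ 0.38235)
(z(K(J(4), 6), -2)*(1*(-5)))*O = ((-2/(-½))*(1*(-5)))*(13/34) = (-2*(-2)*(-5))*(13/34) = (4*(-5))*(13/34) = -20*13/34 = -130/17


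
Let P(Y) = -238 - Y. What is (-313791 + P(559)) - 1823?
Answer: -316411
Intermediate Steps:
(-313791 + P(559)) - 1823 = (-313791 + (-238 - 1*559)) - 1823 = (-313791 + (-238 - 559)) - 1823 = (-313791 - 797) - 1823 = -314588 - 1823 = -316411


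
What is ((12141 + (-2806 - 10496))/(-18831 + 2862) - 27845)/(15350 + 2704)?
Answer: -74109274/48050721 ≈ -1.5423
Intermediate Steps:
((12141 + (-2806 - 10496))/(-18831 + 2862) - 27845)/(15350 + 2704) = ((12141 - 13302)/(-15969) - 27845)/18054 = (-1161*(-1/15969) - 27845)*(1/18054) = (387/5323 - 27845)*(1/18054) = -148218548/5323*1/18054 = -74109274/48050721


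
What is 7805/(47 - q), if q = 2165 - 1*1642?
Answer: -1115/68 ≈ -16.397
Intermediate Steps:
q = 523 (q = 2165 - 1642 = 523)
7805/(47 - q) = 7805/(47 - 1*523) = 7805/(47 - 523) = 7805/(-476) = 7805*(-1/476) = -1115/68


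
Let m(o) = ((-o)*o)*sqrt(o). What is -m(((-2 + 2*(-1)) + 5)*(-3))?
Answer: 9*I*sqrt(3) ≈ 15.588*I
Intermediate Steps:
m(o) = -o**(5/2) (m(o) = (-o**2)*sqrt(o) = -o**(5/2))
-m(((-2 + 2*(-1)) + 5)*(-3)) = -(-1)*(((-2 + 2*(-1)) + 5)*(-3))**(5/2) = -(-1)*(((-2 - 2) + 5)*(-3))**(5/2) = -(-1)*((-4 + 5)*(-3))**(5/2) = -(-1)*(1*(-3))**(5/2) = -(-1)*(-3)**(5/2) = -(-1)*9*I*sqrt(3) = -(-9)*I*sqrt(3) = 9*I*sqrt(3)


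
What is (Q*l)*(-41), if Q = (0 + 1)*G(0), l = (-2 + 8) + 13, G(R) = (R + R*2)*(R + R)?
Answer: 0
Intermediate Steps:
G(R) = 6*R² (G(R) = (R + 2*R)*(2*R) = (3*R)*(2*R) = 6*R²)
l = 19 (l = 6 + 13 = 19)
Q = 0 (Q = (0 + 1)*(6*0²) = 1*(6*0) = 1*0 = 0)
(Q*l)*(-41) = (0*19)*(-41) = 0*(-41) = 0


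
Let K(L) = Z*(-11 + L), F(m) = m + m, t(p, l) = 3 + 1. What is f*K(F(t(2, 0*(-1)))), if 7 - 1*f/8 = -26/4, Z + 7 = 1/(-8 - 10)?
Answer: 2286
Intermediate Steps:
t(p, l) = 4
Z = -127/18 (Z = -7 + 1/(-8 - 10) = -7 + 1/(-18) = -7 - 1/18 = -127/18 ≈ -7.0556)
f = 108 (f = 56 - (-208)/4 = 56 - 8*(-13/2) = 56 + 52 = 108)
F(m) = 2*m
K(L) = 1397/18 - 127*L/18 (K(L) = -127*(-11 + L)/18 = 1397/18 - 127*L/18)
f*K(F(t(2, 0*(-1)))) = 108*(1397/18 - 127*4/9) = 108*(1397/18 - 127/18*8) = 108*(1397/18 - 508/9) = 108*(127/6) = 2286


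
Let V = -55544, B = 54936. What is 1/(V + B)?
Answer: -1/608 ≈ -0.0016447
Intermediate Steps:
1/(V + B) = 1/(-55544 + 54936) = 1/(-608) = -1/608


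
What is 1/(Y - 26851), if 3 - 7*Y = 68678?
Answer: -7/256632 ≈ -2.7276e-5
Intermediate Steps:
Y = -68675/7 (Y = 3/7 - ⅐*68678 = 3/7 - 68678/7 = -68675/7 ≈ -9810.7)
1/(Y - 26851) = 1/(-68675/7 - 26851) = 1/(-256632/7) = -7/256632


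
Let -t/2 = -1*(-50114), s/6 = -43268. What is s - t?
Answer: -159380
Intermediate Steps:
s = -259608 (s = 6*(-43268) = -259608)
t = -100228 (t = -(-2)*(-50114) = -2*50114 = -100228)
s - t = -259608 - 1*(-100228) = -259608 + 100228 = -159380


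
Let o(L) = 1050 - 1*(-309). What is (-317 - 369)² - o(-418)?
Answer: 469237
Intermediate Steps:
o(L) = 1359 (o(L) = 1050 + 309 = 1359)
(-317 - 369)² - o(-418) = (-317 - 369)² - 1*1359 = (-686)² - 1359 = 470596 - 1359 = 469237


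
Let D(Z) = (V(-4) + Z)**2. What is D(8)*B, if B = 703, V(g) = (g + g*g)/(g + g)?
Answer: 118807/4 ≈ 29702.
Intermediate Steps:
V(g) = (g + g**2)/(2*g) (V(g) = (g + g**2)/((2*g)) = (g + g**2)*(1/(2*g)) = (g + g**2)/(2*g))
D(Z) = (-3/2 + Z)**2 (D(Z) = ((1/2 + (1/2)*(-4)) + Z)**2 = ((1/2 - 2) + Z)**2 = (-3/2 + Z)**2)
D(8)*B = ((-3 + 2*8)**2/4)*703 = ((-3 + 16)**2/4)*703 = ((1/4)*13**2)*703 = ((1/4)*169)*703 = (169/4)*703 = 118807/4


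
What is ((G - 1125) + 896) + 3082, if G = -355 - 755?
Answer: 1743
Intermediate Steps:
G = -1110
((G - 1125) + 896) + 3082 = ((-1110 - 1125) + 896) + 3082 = (-2235 + 896) + 3082 = -1339 + 3082 = 1743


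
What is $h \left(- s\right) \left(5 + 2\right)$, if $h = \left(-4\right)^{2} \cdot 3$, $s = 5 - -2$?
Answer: $-2352$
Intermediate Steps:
$s = 7$ ($s = 5 + 2 = 7$)
$h = 48$ ($h = 16 \cdot 3 = 48$)
$h \left(- s\right) \left(5 + 2\right) = 48 \left(\left(-1\right) 7\right) \left(5 + 2\right) = 48 \left(-7\right) 7 = \left(-336\right) 7 = -2352$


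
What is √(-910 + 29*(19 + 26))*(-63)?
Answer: -63*√395 ≈ -1252.1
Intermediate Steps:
√(-910 + 29*(19 + 26))*(-63) = √(-910 + 29*45)*(-63) = √(-910 + 1305)*(-63) = √395*(-63) = -63*√395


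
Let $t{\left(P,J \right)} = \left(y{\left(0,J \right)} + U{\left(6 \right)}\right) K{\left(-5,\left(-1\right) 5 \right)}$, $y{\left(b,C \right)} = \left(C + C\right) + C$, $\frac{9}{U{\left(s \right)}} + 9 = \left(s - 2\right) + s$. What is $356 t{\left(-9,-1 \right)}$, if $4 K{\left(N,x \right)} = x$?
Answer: $-2670$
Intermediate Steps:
$K{\left(N,x \right)} = \frac{x}{4}$
$U{\left(s \right)} = \frac{9}{-11 + 2 s}$ ($U{\left(s \right)} = \frac{9}{-9 + \left(\left(s - 2\right) + s\right)} = \frac{9}{-9 + \left(\left(-2 + s\right) + s\right)} = \frac{9}{-9 + \left(-2 + 2 s\right)} = \frac{9}{-11 + 2 s}$)
$y{\left(b,C \right)} = 3 C$ ($y{\left(b,C \right)} = 2 C + C = 3 C$)
$t{\left(P,J \right)} = - \frac{45}{4} - \frac{15 J}{4}$ ($t{\left(P,J \right)} = \left(3 J + \frac{9}{-11 + 2 \cdot 6}\right) \frac{\left(-1\right) 5}{4} = \left(3 J + \frac{9}{-11 + 12}\right) \frac{1}{4} \left(-5\right) = \left(3 J + \frac{9}{1}\right) \left(- \frac{5}{4}\right) = \left(3 J + 9 \cdot 1\right) \left(- \frac{5}{4}\right) = \left(3 J + 9\right) \left(- \frac{5}{4}\right) = \left(9 + 3 J\right) \left(- \frac{5}{4}\right) = - \frac{45}{4} - \frac{15 J}{4}$)
$356 t{\left(-9,-1 \right)} = 356 \left(- \frac{45}{4} - - \frac{15}{4}\right) = 356 \left(- \frac{45}{4} + \frac{15}{4}\right) = 356 \left(- \frac{15}{2}\right) = -2670$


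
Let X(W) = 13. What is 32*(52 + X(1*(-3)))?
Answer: 2080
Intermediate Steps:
32*(52 + X(1*(-3))) = 32*(52 + 13) = 32*65 = 2080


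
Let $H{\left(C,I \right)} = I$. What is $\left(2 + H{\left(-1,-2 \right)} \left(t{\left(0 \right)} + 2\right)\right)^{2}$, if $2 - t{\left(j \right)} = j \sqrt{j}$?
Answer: $36$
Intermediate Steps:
$t{\left(j \right)} = 2 - j^{\frac{3}{2}}$ ($t{\left(j \right)} = 2 - j \sqrt{j} = 2 - j^{\frac{3}{2}}$)
$\left(2 + H{\left(-1,-2 \right)} \left(t{\left(0 \right)} + 2\right)\right)^{2} = \left(2 - 2 \left(\left(2 - 0^{\frac{3}{2}}\right) + 2\right)\right)^{2} = \left(2 - 2 \left(\left(2 - 0\right) + 2\right)\right)^{2} = \left(2 - 2 \left(\left(2 + 0\right) + 2\right)\right)^{2} = \left(2 - 2 \left(2 + 2\right)\right)^{2} = \left(2 - 8\right)^{2} = \left(-6\right)^{2} = 36$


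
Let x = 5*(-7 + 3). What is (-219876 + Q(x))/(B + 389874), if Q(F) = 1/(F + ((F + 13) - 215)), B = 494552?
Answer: -53209993/214031092 ≈ -0.24861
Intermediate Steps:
x = -20 (x = 5*(-4) = -20)
Q(F) = 1/(-202 + 2*F) (Q(F) = 1/(F + ((13 + F) - 215)) = 1/(F + (-202 + F)) = 1/(-202 + 2*F))
(-219876 + Q(x))/(B + 389874) = (-219876 + 1/(2*(-101 - 20)))/(494552 + 389874) = (-219876 + (½)/(-121))/884426 = (-219876 + (½)*(-1/121))*(1/884426) = (-219876 - 1/242)*(1/884426) = -53209993/242*1/884426 = -53209993/214031092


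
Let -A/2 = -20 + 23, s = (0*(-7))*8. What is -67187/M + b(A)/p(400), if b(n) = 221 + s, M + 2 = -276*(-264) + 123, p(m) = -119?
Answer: -1419114/510895 ≈ -2.7777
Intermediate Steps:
s = 0 (s = 0*8 = 0)
A = -6 (A = -2*(-20 + 23) = -2*3 = -6)
M = 72985 (M = -2 + (-276*(-264) + 123) = -2 + (72864 + 123) = -2 + 72987 = 72985)
b(n) = 221 (b(n) = 221 + 0 = 221)
-67187/M + b(A)/p(400) = -67187/72985 + 221/(-119) = -67187*1/72985 + 221*(-1/119) = -67187/72985 - 13/7 = -1419114/510895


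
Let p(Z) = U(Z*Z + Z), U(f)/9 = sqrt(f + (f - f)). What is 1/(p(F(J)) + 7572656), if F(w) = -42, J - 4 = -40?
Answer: 540904/4096079911061 - 9*sqrt(1722)/57345118754854 ≈ 1.3205e-7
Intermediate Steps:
J = -36 (J = 4 - 40 = -36)
U(f) = 9*sqrt(f) (U(f) = 9*sqrt(f + (f - f)) = 9*sqrt(f + 0) = 9*sqrt(f))
p(Z) = 9*sqrt(Z + Z**2) (p(Z) = 9*sqrt(Z*Z + Z) = 9*sqrt(Z**2 + Z) = 9*sqrt(Z + Z**2))
1/(p(F(J)) + 7572656) = 1/(9*sqrt(-42*(1 - 42)) + 7572656) = 1/(9*sqrt(-42*(-41)) + 7572656) = 1/(9*sqrt(1722) + 7572656) = 1/(7572656 + 9*sqrt(1722))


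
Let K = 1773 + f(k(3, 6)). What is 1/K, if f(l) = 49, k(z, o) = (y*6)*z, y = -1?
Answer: 1/1822 ≈ 0.00054885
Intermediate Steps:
k(z, o) = -6*z (k(z, o) = (-1*6)*z = -6*z)
K = 1822 (K = 1773 + 49 = 1822)
1/K = 1/1822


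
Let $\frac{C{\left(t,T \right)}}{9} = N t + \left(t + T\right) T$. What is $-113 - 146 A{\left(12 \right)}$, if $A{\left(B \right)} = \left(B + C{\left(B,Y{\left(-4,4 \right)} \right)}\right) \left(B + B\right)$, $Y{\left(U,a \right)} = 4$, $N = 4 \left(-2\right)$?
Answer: $966991$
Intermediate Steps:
$N = -8$
$C{\left(t,T \right)} = - 72 t + 9 T \left(T + t\right)$ ($C{\left(t,T \right)} = 9 \left(- 8 t + \left(t + T\right) T\right) = 9 \left(- 8 t + \left(T + t\right) T\right) = 9 \left(- 8 t + T \left(T + t\right)\right) = - 72 t + 9 T \left(T + t\right)$)
$A{\left(B \right)} = 2 B \left(144 - 35 B\right)$ ($A{\left(B \right)} = \left(B + \left(- 72 B + 9 \cdot 4^{2} + 9 \cdot 4 B\right)\right) \left(B + B\right) = \left(B + \left(- 72 B + 9 \cdot 16 + 36 B\right)\right) 2 B = \left(B + \left(- 72 B + 144 + 36 B\right)\right) 2 B = \left(B - \left(-144 + 36 B\right)\right) 2 B = \left(144 - 35 B\right) 2 B = 2 B \left(144 - 35 B\right)$)
$-113 - 146 A{\left(12 \right)} = -113 - 146 \cdot 2 \cdot 12 \left(144 - 420\right) = -113 - 146 \cdot 2 \cdot 12 \left(-276\right) = -113 - -967104 = -113 + 967104 = 966991$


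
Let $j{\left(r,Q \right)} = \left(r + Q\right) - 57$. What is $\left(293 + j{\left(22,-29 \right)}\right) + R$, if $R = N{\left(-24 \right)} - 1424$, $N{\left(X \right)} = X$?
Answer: $-1219$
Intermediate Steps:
$j{\left(r,Q \right)} = -57 + Q + r$ ($j{\left(r,Q \right)} = \left(Q + r\right) - 57 = -57 + Q + r$)
$R = -1448$ ($R = -24 - 1424 = -1448$)
$\left(293 + j{\left(22,-29 \right)}\right) + R = \left(293 - 64\right) - 1448 = 229 - 1448 = -1219$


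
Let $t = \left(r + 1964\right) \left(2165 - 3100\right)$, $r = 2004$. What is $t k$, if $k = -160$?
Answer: $593612800$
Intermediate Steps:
$t = -3710080$ ($t = \left(2004 + 1964\right) \left(2165 - 3100\right) = 3968 \left(-935\right) = -3710080$)
$t k = \left(-3710080\right) \left(-160\right) = 593612800$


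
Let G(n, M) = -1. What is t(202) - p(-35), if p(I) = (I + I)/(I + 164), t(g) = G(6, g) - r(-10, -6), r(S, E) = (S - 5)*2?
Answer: 3811/129 ≈ 29.543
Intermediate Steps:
r(S, E) = -10 + 2*S (r(S, E) = (-5 + S)*2 = -10 + 2*S)
t(g) = 29 (t(g) = -1 - (-10 + 2*(-10)) = -1 - (-10 - 20) = -1 - 1*(-30) = -1 + 30 = 29)
p(I) = 2*I/(164 + I) (p(I) = (2*I)/(164 + I) = 2*I/(164 + I))
t(202) - p(-35) = 29 - 2*(-35)/(164 - 35) = 29 - 2*(-35)/129 = 29 - 1*(-70/129) = 29 + 70/129 = 3811/129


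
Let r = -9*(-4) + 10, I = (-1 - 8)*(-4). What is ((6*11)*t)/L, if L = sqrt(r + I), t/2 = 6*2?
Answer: 792*sqrt(82)/41 ≈ 174.92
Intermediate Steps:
t = 24 (t = 2*(6*2) = 2*12 = 24)
I = 36 (I = -9*(-4) = 36)
r = 46 (r = 36 + 10 = 46)
L = sqrt(82) (L = sqrt(46 + 36) = sqrt(82) ≈ 9.0554)
((6*11)*t)/L = ((6*11)*24)/(sqrt(82)) = (66*24)*(sqrt(82)/82) = 1584*(sqrt(82)/82) = 792*sqrt(82)/41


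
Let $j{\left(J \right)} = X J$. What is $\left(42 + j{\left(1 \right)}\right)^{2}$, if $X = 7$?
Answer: $2401$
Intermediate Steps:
$j{\left(J \right)} = 7 J$
$\left(42 + j{\left(1 \right)}\right)^{2} = \left(42 + 7 \cdot 1\right)^{2} = \left(42 + 7\right)^{2} = 49^{2} = 2401$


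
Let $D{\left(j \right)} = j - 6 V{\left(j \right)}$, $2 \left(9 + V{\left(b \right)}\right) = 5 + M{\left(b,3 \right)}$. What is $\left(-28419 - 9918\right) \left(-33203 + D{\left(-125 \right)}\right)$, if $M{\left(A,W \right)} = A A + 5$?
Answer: $3073822323$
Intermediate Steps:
$M{\left(A,W \right)} = 5 + A^{2}$ ($M{\left(A,W \right)} = A^{2} + 5 = 5 + A^{2}$)
$V{\left(b \right)} = -4 + \frac{b^{2}}{2}$ ($V{\left(b \right)} = -9 + \frac{5 + \left(5 + b^{2}\right)}{2} = -9 + \frac{10 + b^{2}}{2} = -9 + \left(5 + \frac{b^{2}}{2}\right) = -4 + \frac{b^{2}}{2}$)
$D{\left(j \right)} = 24 + j - 3 j^{2}$ ($D{\left(j \right)} = j - 6 \left(-4 + \frac{j^{2}}{2}\right) = j - \left(-24 + 3 j^{2}\right) = 24 + j - 3 j^{2}$)
$\left(-28419 - 9918\right) \left(-33203 + D{\left(-125 \right)}\right) = \left(-28419 - 9918\right) \left(-33203 - \left(101 + 46875\right)\right) = - 38337 \left(-33203 - 46976\right) = \left(-38337\right) \left(-80179\right) = 3073822323$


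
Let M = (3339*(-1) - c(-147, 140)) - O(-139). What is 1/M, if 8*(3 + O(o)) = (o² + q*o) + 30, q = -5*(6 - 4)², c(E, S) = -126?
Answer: -8/47811 ≈ -0.00016733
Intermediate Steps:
q = -20 (q = -5*2² = -5*4 = -20)
O(o) = ¾ - 5*o/2 + o²/8 (O(o) = -3 + ((o² - 20*o) + 30)/8 = -3 + (30 + o² - 20*o)/8 = -3 + (15/4 - 5*o/2 + o²/8) = ¾ - 5*o/2 + o²/8)
M = -47811/8 (M = (3339*(-1) - 1*(-126)) - (¾ - 5/2*(-139) + (⅛)*(-139)²) = (-3339 + 126) - (¾ + 695/2 + (⅛)*19321) = -3213 - (¾ + 695/2 + 19321/8) = -3213 - 1*22107/8 = -3213 - 22107/8 = -47811/8 ≈ -5976.4)
1/M = 1/(-47811/8) = -8/47811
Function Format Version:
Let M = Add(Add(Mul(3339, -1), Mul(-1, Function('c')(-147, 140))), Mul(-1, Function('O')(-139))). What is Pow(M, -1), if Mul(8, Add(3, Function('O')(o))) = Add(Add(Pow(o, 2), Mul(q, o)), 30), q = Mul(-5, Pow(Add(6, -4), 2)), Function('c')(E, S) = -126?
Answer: Rational(-8, 47811) ≈ -0.00016733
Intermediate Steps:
q = -20 (q = Mul(-5, Pow(2, 2)) = Mul(-5, 4) = -20)
Function('O')(o) = Add(Rational(3, 4), Mul(Rational(-5, 2), o), Mul(Rational(1, 8), Pow(o, 2))) (Function('O')(o) = Add(-3, Mul(Rational(1, 8), Add(Add(Pow(o, 2), Mul(-20, o)), 30))) = Add(-3, Mul(Rational(1, 8), Add(30, Pow(o, 2), Mul(-20, o)))) = Add(-3, Add(Rational(15, 4), Mul(Rational(-5, 2), o), Mul(Rational(1, 8), Pow(o, 2)))) = Add(Rational(3, 4), Mul(Rational(-5, 2), o), Mul(Rational(1, 8), Pow(o, 2))))
M = Rational(-47811, 8) (M = Add(Add(Mul(3339, -1), Mul(-1, -126)), Mul(-1, Add(Rational(3, 4), Mul(Rational(-5, 2), -139), Mul(Rational(1, 8), Pow(-139, 2))))) = Add(Add(-3339, 126), Mul(-1, Add(Rational(3, 4), Rational(695, 2), Mul(Rational(1, 8), 19321)))) = Add(-3213, Mul(-1, Add(Rational(3, 4), Rational(695, 2), Rational(19321, 8)))) = Add(-3213, Mul(-1, Rational(22107, 8))) = Add(-3213, Rational(-22107, 8)) = Rational(-47811, 8) ≈ -5976.4)
Pow(M, -1) = Pow(Rational(-47811, 8), -1) = Rational(-8, 47811)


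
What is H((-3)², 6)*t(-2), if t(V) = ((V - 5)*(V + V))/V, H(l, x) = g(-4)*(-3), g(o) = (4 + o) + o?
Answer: -168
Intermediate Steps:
g(o) = 4 + 2*o
H(l, x) = 12 (H(l, x) = (4 + 2*(-4))*(-3) = (4 - 8)*(-3) = -4*(-3) = 12)
t(V) = -10 + 2*V (t(V) = ((-5 + V)*(2*V))/V = (2*V*(-5 + V))/V = -10 + 2*V)
H((-3)², 6)*t(-2) = 12*(-10 + 2*(-2)) = 12*(-10 - 4) = 12*(-14) = -168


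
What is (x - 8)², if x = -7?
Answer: 225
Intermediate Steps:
(x - 8)² = (-7 - 8)² = (-15)² = 225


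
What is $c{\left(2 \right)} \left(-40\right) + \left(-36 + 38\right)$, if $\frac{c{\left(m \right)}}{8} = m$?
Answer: $-638$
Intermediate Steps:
$c{\left(m \right)} = 8 m$
$c{\left(2 \right)} \left(-40\right) + \left(-36 + 38\right) = 8 \cdot 2 \left(-40\right) + \left(-36 + 38\right) = 16 \left(-40\right) + 2 = -640 + 2 = -638$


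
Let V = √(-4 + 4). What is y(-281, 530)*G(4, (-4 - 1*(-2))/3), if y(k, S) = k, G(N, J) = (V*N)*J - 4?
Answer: 1124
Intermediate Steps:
V = 0 (V = √0 = 0)
G(N, J) = -4 (G(N, J) = (0*N)*J - 4 = 0*J - 4 = 0 - 4 = -4)
y(-281, 530)*G(4, (-4 - 1*(-2))/3) = -281*(-4) = 1124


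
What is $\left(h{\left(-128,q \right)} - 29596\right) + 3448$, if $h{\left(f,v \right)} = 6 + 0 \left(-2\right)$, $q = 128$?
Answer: $-26142$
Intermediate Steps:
$h{\left(f,v \right)} = 6$ ($h{\left(f,v \right)} = 6 + 0 = 6$)
$\left(h{\left(-128,q \right)} - 29596\right) + 3448 = \left(6 - 29596\right) + 3448 = -29590 + 3448 = -26142$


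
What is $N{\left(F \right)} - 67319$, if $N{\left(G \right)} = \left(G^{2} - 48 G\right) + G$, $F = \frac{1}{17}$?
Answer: $- \frac{19455989}{289} \approx -67322.0$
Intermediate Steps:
$F = \frac{1}{17} \approx 0.058824$
$N{\left(G \right)} = G^{2} - 47 G$
$N{\left(F \right)} - 67319 = \frac{-47 + \frac{1}{17}}{17} - 67319 = \frac{1}{17} \left(- \frac{798}{17}\right) - 67319 = - \frac{798}{289} - 67319 = - \frac{19455989}{289}$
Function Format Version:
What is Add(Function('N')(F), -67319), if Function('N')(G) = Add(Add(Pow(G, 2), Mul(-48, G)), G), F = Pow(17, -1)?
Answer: Rational(-19455989, 289) ≈ -67322.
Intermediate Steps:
F = Rational(1, 17) ≈ 0.058824
Function('N')(G) = Add(Pow(G, 2), Mul(-47, G))
Add(Function('N')(F), -67319) = Add(Mul(Rational(1, 17), Add(-47, Rational(1, 17))), -67319) = Add(Mul(Rational(1, 17), Rational(-798, 17)), -67319) = Add(Rational(-798, 289), -67319) = Rational(-19455989, 289)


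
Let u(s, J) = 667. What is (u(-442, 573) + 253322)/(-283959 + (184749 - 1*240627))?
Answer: -84663/113279 ≈ -0.74739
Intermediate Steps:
(u(-442, 573) + 253322)/(-283959 + (184749 - 1*240627)) = (667 + 253322)/(-283959 + (184749 - 1*240627)) = 253989/(-283959 + (184749 - 240627)) = 253989/(-283959 - 55878) = 253989/(-339837) = 253989*(-1/339837) = -84663/113279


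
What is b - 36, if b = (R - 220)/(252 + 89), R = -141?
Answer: -12637/341 ≈ -37.059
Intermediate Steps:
b = -361/341 (b = (-141 - 220)/(252 + 89) = -361/341 ≈ -1.0587)
b - 36 = -361/341 - 36 = -12637/341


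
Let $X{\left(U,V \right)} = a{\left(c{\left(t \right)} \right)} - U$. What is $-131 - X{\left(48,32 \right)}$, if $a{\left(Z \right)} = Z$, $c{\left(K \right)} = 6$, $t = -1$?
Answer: $-89$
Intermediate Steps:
$X{\left(U,V \right)} = 6 - U$
$-131 - X{\left(48,32 \right)} = -131 - \left(6 - 48\right) = -131 - -42 = -131 + 42 = -89$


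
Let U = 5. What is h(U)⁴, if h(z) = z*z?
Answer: 390625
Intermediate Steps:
h(z) = z²
h(U)⁴ = (5²)⁴ = 25⁴ = 390625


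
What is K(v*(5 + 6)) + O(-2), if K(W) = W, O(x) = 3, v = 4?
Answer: 47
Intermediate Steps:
K(v*(5 + 6)) + O(-2) = 4*(5 + 6) + 3 = 4*11 + 3 = 44 + 3 = 47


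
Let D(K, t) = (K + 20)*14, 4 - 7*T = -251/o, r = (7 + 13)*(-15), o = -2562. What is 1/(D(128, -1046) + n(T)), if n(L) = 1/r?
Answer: 300/621599 ≈ 0.00048263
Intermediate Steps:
r = -300 (r = 20*(-15) = -300)
T = 9997/17934 (T = 4/7 - (-251)/(7*(-2562)) = 4/7 - (-251)*(-1)/(7*2562) = 4/7 - ⅐*251/2562 = 4/7 - 251/17934 = 9997/17934 ≈ 0.55743)
n(L) = -1/300 (n(L) = 1/(-300) = -1/300)
D(K, t) = 280 + 14*K (D(K, t) = (20 + K)*14 = 280 + 14*K)
1/(D(128, -1046) + n(T)) = 1/((280 + 14*128) - 1/300) = 1/((280 + 1792) - 1/300) = 1/(2072 - 1/300) = 1/(621599/300) = 300/621599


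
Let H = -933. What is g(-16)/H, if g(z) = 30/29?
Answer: -10/9019 ≈ -0.0011088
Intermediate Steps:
g(z) = 30/29 (g(z) = 30*(1/29) = 30/29)
g(-16)/H = (30/29)/(-933) = (30/29)*(-1/933) = -10/9019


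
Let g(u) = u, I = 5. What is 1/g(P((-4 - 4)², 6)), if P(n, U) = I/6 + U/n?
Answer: 96/89 ≈ 1.0787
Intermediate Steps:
P(n, U) = ⅚ + U/n (P(n, U) = 5/6 + U/n = 5*(⅙) + U/n = ⅚ + U/n)
1/g(P((-4 - 4)², 6)) = 1/(⅚ + 6/((-4 - 4)²)) = 1/(⅚ + 6/((-8)²)) = 1/(⅚ + 6/64) = 1/(⅚ + 6*(1/64)) = 1/(⅚ + 3/32) = 1/(89/96) = 96/89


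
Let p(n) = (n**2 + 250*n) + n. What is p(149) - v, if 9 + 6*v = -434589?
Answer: 132033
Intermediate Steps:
v = -72433 (v = -3/2 + (1/6)*(-434589) = -3/2 - 144863/2 = -72433)
p(n) = n**2 + 251*n
p(149) - v = 149*(251 + 149) - 1*(-72433) = 149*400 + 72433 = 59600 + 72433 = 132033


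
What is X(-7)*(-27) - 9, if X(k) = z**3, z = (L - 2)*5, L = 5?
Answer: -91134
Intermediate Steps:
z = 15 (z = (5 - 2)*5 = 3*5 = 15)
X(k) = 3375 (X(k) = 15**3 = 3375)
X(-7)*(-27) - 9 = 3375*(-27) - 9 = -91125 - 9 = -91134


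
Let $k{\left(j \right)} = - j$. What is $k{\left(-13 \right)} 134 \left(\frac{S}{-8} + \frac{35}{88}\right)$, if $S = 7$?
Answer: $- \frac{18291}{22} \approx -831.41$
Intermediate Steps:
$k{\left(-13 \right)} 134 \left(\frac{S}{-8} + \frac{35}{88}\right) = \left(-1\right) \left(-13\right) 134 \left(\frac{7}{-8} + \frac{35}{88}\right) = 13 \cdot 134 \left(7 \left(- \frac{1}{8}\right) + 35 \cdot \frac{1}{88}\right) = 1742 \left(- \frac{7}{8} + \frac{35}{88}\right) = 1742 \left(- \frac{21}{44}\right) = - \frac{18291}{22}$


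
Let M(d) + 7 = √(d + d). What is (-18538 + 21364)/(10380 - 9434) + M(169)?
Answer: -1898/473 + 13*√2 ≈ 14.372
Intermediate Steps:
M(d) = -7 + √2*√d (M(d) = -7 + √(d + d) = -7 + √(2*d) = -7 + √2*√d)
(-18538 + 21364)/(10380 - 9434) + M(169) = (-18538 + 21364)/(10380 - 9434) + (-7 + √2*√169) = 2826/946 + (-7 + √2*13) = 2826*(1/946) + (-7 + 13*√2) = 1413/473 + (-7 + 13*√2) = -1898/473 + 13*√2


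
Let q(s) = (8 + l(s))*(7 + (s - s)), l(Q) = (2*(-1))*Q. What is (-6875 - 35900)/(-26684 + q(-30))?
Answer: 42775/26208 ≈ 1.6321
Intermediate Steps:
l(Q) = -2*Q
q(s) = 56 - 14*s (q(s) = (8 - 2*s)*(7 + (s - s)) = (8 - 2*s)*(7 + 0) = (8 - 2*s)*7 = 56 - 14*s)
(-6875 - 35900)/(-26684 + q(-30)) = (-6875 - 35900)/(-26684 + (56 - 14*(-30))) = -42775/(-26684 + (56 + 420)) = -42775/(-26684 + 476) = -42775/(-26208) = -42775*(-1/26208) = 42775/26208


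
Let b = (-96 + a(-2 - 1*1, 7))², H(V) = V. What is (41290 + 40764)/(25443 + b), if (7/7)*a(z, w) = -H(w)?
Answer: 41027/18026 ≈ 2.2760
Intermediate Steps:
a(z, w) = -w
b = 10609 (b = (-96 - 1*7)² = (-96 - 7)² = (-103)² = 10609)
(41290 + 40764)/(25443 + b) = (41290 + 40764)/(25443 + 10609) = 82054/36052 = 82054*(1/36052) = 41027/18026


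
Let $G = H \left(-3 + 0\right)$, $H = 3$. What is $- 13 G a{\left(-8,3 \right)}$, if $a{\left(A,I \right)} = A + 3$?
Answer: $-585$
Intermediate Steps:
$a{\left(A,I \right)} = 3 + A$
$G = -9$ ($G = 3 \left(-3 + 0\right) = 3 \left(-3\right) = -9$)
$- 13 G a{\left(-8,3 \right)} = \left(-13\right) \left(-9\right) \left(3 - 8\right) = 117 \left(-5\right) = -585$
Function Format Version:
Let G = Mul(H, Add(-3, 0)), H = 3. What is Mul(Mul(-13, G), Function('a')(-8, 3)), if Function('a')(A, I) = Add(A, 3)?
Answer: -585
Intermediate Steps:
Function('a')(A, I) = Add(3, A)
G = -9 (G = Mul(3, Add(-3, 0)) = Mul(3, -3) = -9)
Mul(Mul(-13, G), Function('a')(-8, 3)) = Mul(Mul(-13, -9), Add(3, -8)) = Mul(117, -5) = -585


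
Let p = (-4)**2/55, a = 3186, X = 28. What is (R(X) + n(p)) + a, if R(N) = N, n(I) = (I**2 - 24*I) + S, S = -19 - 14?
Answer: 9601661/3025 ≈ 3174.1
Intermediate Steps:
S = -33
p = 16/55 (p = 16*(1/55) = 16/55 ≈ 0.29091)
n(I) = -33 + I**2 - 24*I (n(I) = (I**2 - 24*I) - 33 = -33 + I**2 - 24*I)
(R(X) + n(p)) + a = (28 + (-33 + (16/55)**2 - 24*16/55)) + 3186 = (28 + (-33 + 256/3025 - 384/55)) + 3186 = (28 - 120689/3025) + 3186 = -35989/3025 + 3186 = 9601661/3025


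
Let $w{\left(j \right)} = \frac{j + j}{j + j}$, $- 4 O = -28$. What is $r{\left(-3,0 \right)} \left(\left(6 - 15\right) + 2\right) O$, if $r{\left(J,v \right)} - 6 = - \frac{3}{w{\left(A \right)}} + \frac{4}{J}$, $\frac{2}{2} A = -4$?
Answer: $- \frac{245}{3} \approx -81.667$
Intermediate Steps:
$O = 7$ ($O = \left(- \frac{1}{4}\right) \left(-28\right) = 7$)
$A = -4$
$w{\left(j \right)} = 1$ ($w{\left(j \right)} = \frac{2 j}{2 j} = 2 j \frac{1}{2 j} = 1$)
$r{\left(J,v \right)} = 3 + \frac{4}{J}$ ($r{\left(J,v \right)} = 6 + \left(- \frac{3}{1} + \frac{4}{J}\right) = 6 + \left(\left(-3\right) 1 + \frac{4}{J}\right) = 6 - \left(3 - \frac{4}{J}\right) = 3 + \frac{4}{J}$)
$r{\left(-3,0 \right)} \left(\left(6 - 15\right) + 2\right) O = \left(3 + \frac{4}{-3}\right) \left(\left(6 - 15\right) + 2\right) 7 = \left(3 + 4 \left(- \frac{1}{3}\right)\right) \left(-9 + 2\right) 7 = \left(3 - \frac{4}{3}\right) \left(-7\right) 7 = \frac{5}{3} \left(-7\right) 7 = \left(- \frac{35}{3}\right) 7 = - \frac{245}{3}$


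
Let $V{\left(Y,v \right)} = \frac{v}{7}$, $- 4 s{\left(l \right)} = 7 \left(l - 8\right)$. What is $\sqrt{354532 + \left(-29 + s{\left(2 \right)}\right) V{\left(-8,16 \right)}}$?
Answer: $\frac{2 \sqrt{4342499}}{7} \approx 595.39$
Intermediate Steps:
$s{\left(l \right)} = 14 - \frac{7 l}{4}$ ($s{\left(l \right)} = - \frac{7 \left(l - 8\right)}{4} = - \frac{7 \left(-8 + l\right)}{4} = - \frac{-56 + 7 l}{4} = 14 - \frac{7 l}{4}$)
$V{\left(Y,v \right)} = \frac{v}{7}$ ($V{\left(Y,v \right)} = v \frac{1}{7} = \frac{v}{7}$)
$\sqrt{354532 + \left(-29 + s{\left(2 \right)}\right) V{\left(-8,16 \right)}} = \sqrt{354532 + \left(-29 + \left(14 - \frac{7}{2}\right)\right) \frac{1}{7} \cdot 16} = \sqrt{354532 + \left(-29 + \left(14 - \frac{7}{2}\right)\right) \frac{16}{7}} = \sqrt{354532 + \left(-29 + \frac{21}{2}\right) \frac{16}{7}} = \sqrt{354532 - \frac{296}{7}} = \sqrt{\frac{2481428}{7}} = \frac{2 \sqrt{4342499}}{7}$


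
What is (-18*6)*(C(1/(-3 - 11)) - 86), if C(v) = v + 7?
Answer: 59778/7 ≈ 8539.7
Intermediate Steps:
C(v) = 7 + v
(-18*6)*(C(1/(-3 - 11)) - 86) = (-18*6)*((7 + 1/(-3 - 11)) - 86) = -108*((7 + 1/(-14)) - 86) = -108*((7 - 1/14) - 86) = -108*(97/14 - 86) = -108*(-1107/14) = 59778/7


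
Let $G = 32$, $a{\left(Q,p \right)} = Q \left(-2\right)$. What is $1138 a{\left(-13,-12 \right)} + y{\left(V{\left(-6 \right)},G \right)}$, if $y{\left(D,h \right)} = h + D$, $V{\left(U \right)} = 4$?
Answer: $29624$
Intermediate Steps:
$a{\left(Q,p \right)} = - 2 Q$
$y{\left(D,h \right)} = D + h$
$1138 a{\left(-13,-12 \right)} + y{\left(V{\left(-6 \right)},G \right)} = 1138 \left(\left(-2\right) \left(-13\right)\right) + \left(4 + 32\right) = 1138 \cdot 26 + 36 = 29588 + 36 = 29624$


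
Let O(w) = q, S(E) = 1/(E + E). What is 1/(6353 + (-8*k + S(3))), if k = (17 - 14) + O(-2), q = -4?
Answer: 6/38167 ≈ 0.00015720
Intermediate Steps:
S(E) = 1/(2*E)
O(w) = -4
k = -1 (k = (17 - 14) - 4 = 3 - 4 = -1)
1/(6353 + (-8*k + S(3))) = 1/(6353 + (-8*(-1) + (½)/3)) = 1/(6353 + (8 + (½)*(⅓))) = 1/(6353 + (8 + ⅙)) = 1/(6353 + 49/6) = 1/(38167/6) = 6/38167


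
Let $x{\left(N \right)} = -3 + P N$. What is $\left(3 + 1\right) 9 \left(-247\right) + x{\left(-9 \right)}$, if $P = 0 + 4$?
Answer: $-8931$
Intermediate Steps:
$P = 4$
$x{\left(N \right)} = -3 + 4 N$
$\left(3 + 1\right) 9 \left(-247\right) + x{\left(-9 \right)} = \left(3 + 1\right) 9 \left(-247\right) + \left(-3 + 4 \left(-9\right)\right) = 4 \cdot 9 \left(-247\right) - 39 = 36 \left(-247\right) - 39 = -8892 - 39 = -8931$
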